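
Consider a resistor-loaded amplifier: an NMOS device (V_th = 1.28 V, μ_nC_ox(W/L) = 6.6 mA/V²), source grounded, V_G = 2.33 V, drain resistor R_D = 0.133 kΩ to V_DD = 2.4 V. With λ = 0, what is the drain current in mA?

V_GS = V_G = 2.33 V, so V_ov = 2.33 − 1.28 = 1.05 V.
Assume saturation: I_D = ½ k_n V_ov² = 0.5 × 6.6 × 1.05² = 3.64 mA, giving V_DS = V_DD − I_D R_D = 2.4 − 3.64 × 0.133 = 1.92 V.
V_DS = 1.92 V ≥ V_ov = 1.05 V, confirming saturation.

I_D = 3.64 mA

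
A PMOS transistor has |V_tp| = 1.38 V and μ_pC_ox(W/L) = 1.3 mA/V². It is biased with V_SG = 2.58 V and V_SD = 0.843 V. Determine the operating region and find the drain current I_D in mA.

Triode; I_D = 0.853 mA

V_ov = V_SG − |V_tp| = 2.58 − 1.38 = 1.2 V.
Since V_SD = 0.843 V < V_ov = 1.2 V, the device is in the triode region.
I_D = k_p [V_ov · V_SD − ½ V_SD²] = 1.3 × [1.2 × 0.843 − 0.5 × 0.843²] = 0.853 mA.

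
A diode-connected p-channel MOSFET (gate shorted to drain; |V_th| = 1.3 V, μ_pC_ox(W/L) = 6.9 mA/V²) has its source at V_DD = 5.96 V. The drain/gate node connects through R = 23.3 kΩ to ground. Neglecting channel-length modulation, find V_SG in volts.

V_SG = 1.53 V

With gate tied to drain, V_SG = V_SD ≥ V_SG − |V_th|, so the device is in saturation.
KCL at the drain: ½ k_p (V_SG − |V_th|)² = (V_DD − V_SG)/R.
Let x = V_SG − 1.3. Then 80.4 x² + x − 4.66 = 0, giving x = 0.235 V (positive root), so V_SG = 1.53 V.
I_D = (V_DD − V_SG)/R = (5.96 − 1.53) / 23.3 = 0.19 mA.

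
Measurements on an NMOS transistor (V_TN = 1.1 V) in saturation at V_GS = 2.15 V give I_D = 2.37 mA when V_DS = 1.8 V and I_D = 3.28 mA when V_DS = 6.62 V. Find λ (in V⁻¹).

With V_GS fixed, I_D ∝ (1 + λ V_DS) in saturation, so I_D2/I_D1 = (1 + λ V_DS2)/(1 + λ V_DS1).
3.28/2.37 = 1.384 = (1 + 6.62 λ)/(1 + 1.8 λ).
Solving: λ (I_D1 V_DS2 − I_D2 V_DS1) = I_D2 − I_D1, so λ = (3.28 − 2.37) / (2.37 × 6.62 − 3.28 × 1.8) = 0.91 / 9.79 = 0.093 V⁻¹.

λ = 0.0930 V⁻¹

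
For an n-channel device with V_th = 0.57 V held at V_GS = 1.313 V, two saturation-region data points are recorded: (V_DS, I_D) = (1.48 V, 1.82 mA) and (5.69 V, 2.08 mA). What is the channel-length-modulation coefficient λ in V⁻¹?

λ = 0.0357 V⁻¹

With V_GS fixed, I_D ∝ (1 + λ V_DS) in saturation, so I_D2/I_D1 = (1 + λ V_DS2)/(1 + λ V_DS1).
2.08/1.82 = 1.143 = (1 + 5.69 λ)/(1 + 1.48 λ).
Solving: λ (I_D1 V_DS2 − I_D2 V_DS1) = I_D2 − I_D1, so λ = (2.08 − 1.82) / (1.82 × 5.69 − 2.08 × 1.48) = 0.26 / 7.28 = 0.0357 V⁻¹.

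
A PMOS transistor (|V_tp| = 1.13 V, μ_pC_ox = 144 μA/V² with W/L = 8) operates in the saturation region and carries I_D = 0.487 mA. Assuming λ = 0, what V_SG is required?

k_p = μ_pC_ox · (W/L) = 1.152 mA/V².
In saturation I_D = ½ k_p (V_SG − |V_tp|)², so V_SG − |V_tp| = √(2 I_D / k_p) = √(2 × 0.487 / 1.152) = 0.92 V.
V_SG = 1.13 + 0.92 = 2.05 V.

V_SG = 2.05 V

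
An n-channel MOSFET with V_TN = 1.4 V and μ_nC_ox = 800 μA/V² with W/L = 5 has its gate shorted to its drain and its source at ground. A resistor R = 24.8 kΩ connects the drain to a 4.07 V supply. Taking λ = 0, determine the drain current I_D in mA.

With gate tied to drain, V_GS = V_DS ≥ V_GS − V_TN, so the device is in saturation.
k_n = μ_nC_ox · (W/L) = 4 mA/V².
KCL at the drain: ½ k_n (V_GS − V_TN)² = (V_DD − V_GS)/R.
Let x = V_GS − 1.4. Then 49.6 x² + x − 2.67 = 0, giving x = 0.222 V (positive root), so V_GS = 1.62 V.
I_D = (V_DD − V_GS)/R = (4.07 − 1.62) / 24.8 = 0.0987 mA.

I_D = 0.0987 mA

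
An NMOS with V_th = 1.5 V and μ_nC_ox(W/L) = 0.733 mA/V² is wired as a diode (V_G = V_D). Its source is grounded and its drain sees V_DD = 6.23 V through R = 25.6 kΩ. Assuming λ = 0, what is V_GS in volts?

V_GS = 2.16 V

With gate tied to drain, V_GS = V_DS ≥ V_GS − V_th, so the device is in saturation.
KCL at the drain: ½ k_n (V_GS − V_th)² = (V_DD − V_GS)/R.
Let x = V_GS − 1.5. Then 9.38 x² + x − 4.73 = 0, giving x = 0.659 V (positive root), so V_GS = 2.16 V.
I_D = (V_DD − V_GS)/R = (6.23 − 2.16) / 25.6 = 0.159 mA.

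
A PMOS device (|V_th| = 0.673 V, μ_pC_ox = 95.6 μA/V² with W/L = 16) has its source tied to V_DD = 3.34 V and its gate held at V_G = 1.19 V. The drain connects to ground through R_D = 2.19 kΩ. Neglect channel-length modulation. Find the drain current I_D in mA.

I_D = 1.21 mA

V_SG = V_DD − V_G = 3.34 − 1.19 = 2.15 V, so V_ov = 2.15 − 0.673 = 1.48 V.
k_p = μ_pC_ox · (W/L) = 1.53 mA/V².
Assume saturation: I_D = ½ k_p V_ov² = 0.5 × 1.53 × 1.48² = 1.67 mA, giving V_SD = V_DD − I_D R_D = 3.34 − 1.67 × 2.19 = -0.314 V.
But -0.314 V < V_ov = 1.48 V, so the device is actually in triode.
In triode I_D = k_p[V_ov V_SD − ½ V_SD²] and I_D = (V_DD − V_SD)/R_D. Equating: 1.67 V_SD² − 5.948 V_SD + 3.34 = 0, giving V_SD = 0.699 V (the root below V_ov).
I_D = (3.34 − 0.699) / 2.19 = 1.21 mA.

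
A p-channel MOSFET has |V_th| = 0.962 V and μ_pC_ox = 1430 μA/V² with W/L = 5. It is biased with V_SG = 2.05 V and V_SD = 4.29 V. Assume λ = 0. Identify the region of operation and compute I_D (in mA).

k_p = μ_pC_ox · (W/L) = 7.15 mA/V².
V_ov = V_SG − |V_th| = 2.05 − 0.962 = 1.09 V.
Since V_SD = 4.29 V ≥ V_ov = 1.09 V, the device is in saturation.
I_D = ½ k_p V_ov² = 0.5 × 7.15 × 1.09² = 4.23 mA.

Saturation; I_D = 4.23 mA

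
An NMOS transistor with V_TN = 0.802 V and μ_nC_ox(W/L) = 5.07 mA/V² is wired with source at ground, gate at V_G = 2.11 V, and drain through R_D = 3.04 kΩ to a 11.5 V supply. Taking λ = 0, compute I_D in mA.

I_D = 3.54 mA

V_GS = V_G = 2.11 V, so V_ov = 2.11 − 0.802 = 1.31 V.
Assume saturation: I_D = ½ k_n V_ov² = 0.5 × 5.07 × 1.31² = 4.34 mA, giving V_DS = V_DD − I_D R_D = 11.5 − 4.34 × 3.04 = -1.68 V.
But -1.68 V < V_ov = 1.31 V, so the device is actually in triode.
In triode I_D = k_n[V_ov V_DS − ½ V_DS²] and I_D = (V_DD − V_DS)/R_D. Equating: 7.71 V_DS² − 21.16 V_DS + 11.5 = 0, giving V_DS = 0.746 V (the root below V_ov).
I_D = (11.5 − 0.746) / 3.04 = 3.54 mA.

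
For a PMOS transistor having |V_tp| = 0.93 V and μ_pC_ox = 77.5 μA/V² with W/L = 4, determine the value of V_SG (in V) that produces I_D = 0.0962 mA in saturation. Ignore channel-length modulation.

k_p = μ_pC_ox · (W/L) = 0.31 mA/V².
In saturation I_D = ½ k_p (V_SG − |V_tp|)², so V_SG − |V_tp| = √(2 I_D / k_p) = √(2 × 0.0962 / 0.31) = 0.788 V.
V_SG = 0.93 + 0.788 = 1.72 V.

V_SG = 1.72 V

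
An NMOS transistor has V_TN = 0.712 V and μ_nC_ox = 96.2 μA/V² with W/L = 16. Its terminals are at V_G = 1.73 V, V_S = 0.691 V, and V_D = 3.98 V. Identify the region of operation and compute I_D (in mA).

Saturation; I_D = 0.0823 mA

V_GS = V_G − V_S = 1.73 − 0.691 = 1.04 V; V_DS = V_D − V_S = 3.98 − 0.691 = 3.29 V.
k_n = μ_nC_ox · (W/L) = 1.539 mA/V².
V_ov = V_GS − V_TN = 1.04 − 0.712 = 0.327 V.
Since V_DS = 3.29 V ≥ V_ov = 0.327 V, the device is in saturation.
I_D = ½ k_n V_ov² = 0.5 × 1.539 × 0.327² = 0.0823 mA.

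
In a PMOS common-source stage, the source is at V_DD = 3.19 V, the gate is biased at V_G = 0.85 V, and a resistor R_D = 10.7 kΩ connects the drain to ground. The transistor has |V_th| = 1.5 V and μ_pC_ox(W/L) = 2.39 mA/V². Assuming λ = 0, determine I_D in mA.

I_D = 0.284 mA

V_SG = V_DD − V_G = 3.19 − 0.85 = 2.34 V, so V_ov = 2.34 − 1.5 = 0.84 V.
Assume saturation: I_D = ½ k_p V_ov² = 0.5 × 2.39 × 0.84² = 0.843 mA, giving V_SD = V_DD − I_D R_D = 3.19 − 0.843 × 10.7 = -5.83 V.
But -5.83 V < V_ov = 0.84 V, so the device is actually in triode.
In triode I_D = k_p[V_ov V_SD − ½ V_SD²] and I_D = (V_DD − V_SD)/R_D. Equating: 12.8 V_SD² − 22.48 V_SD + 3.19 = 0, giving V_SD = 0.156 V (the root below V_ov).
I_D = (3.19 − 0.156) / 10.7 = 0.284 mA.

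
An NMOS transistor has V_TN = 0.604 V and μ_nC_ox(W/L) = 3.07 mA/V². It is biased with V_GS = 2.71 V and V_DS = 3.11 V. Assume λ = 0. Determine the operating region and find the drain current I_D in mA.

V_ov = V_GS − V_TN = 2.71 − 0.604 = 2.11 V.
Since V_DS = 3.11 V ≥ V_ov = 2.11 V, the device is in saturation.
I_D = ½ k_n V_ov² = 0.5 × 3.07 × 2.11² = 6.81 mA.

Saturation; I_D = 6.81 mA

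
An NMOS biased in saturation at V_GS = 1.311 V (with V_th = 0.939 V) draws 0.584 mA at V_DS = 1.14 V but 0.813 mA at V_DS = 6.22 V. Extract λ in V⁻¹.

With V_GS fixed, I_D ∝ (1 + λ V_DS) in saturation, so I_D2/I_D1 = (1 + λ V_DS2)/(1 + λ V_DS1).
0.813/0.584 = 1.392 = (1 + 6.22 λ)/(1 + 1.14 λ).
Solving: λ (I_D1 V_DS2 − I_D2 V_DS1) = I_D2 − I_D1, so λ = (0.813 − 0.584) / (0.584 × 6.22 − 0.813 × 1.14) = 0.229 / 2.71 = 0.0846 V⁻¹.

λ = 0.0846 V⁻¹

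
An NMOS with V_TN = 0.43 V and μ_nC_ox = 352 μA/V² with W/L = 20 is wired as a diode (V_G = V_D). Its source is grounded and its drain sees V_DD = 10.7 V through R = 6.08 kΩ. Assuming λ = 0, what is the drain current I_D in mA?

With gate tied to drain, V_GS = V_DS ≥ V_GS − V_TN, so the device is in saturation.
k_n = μ_nC_ox · (W/L) = 7.04 mA/V².
KCL at the drain: ½ k_n (V_GS − V_TN)² = (V_DD − V_GS)/R.
Let x = V_GS − 0.43. Then 21.4 x² + x − 10.27 = 0, giving x = 0.67 V (positive root), so V_GS = 1.1 V.
I_D = (V_DD − V_GS)/R = (10.7 − 1.1) / 6.08 = 1.58 mA.

I_D = 1.58 mA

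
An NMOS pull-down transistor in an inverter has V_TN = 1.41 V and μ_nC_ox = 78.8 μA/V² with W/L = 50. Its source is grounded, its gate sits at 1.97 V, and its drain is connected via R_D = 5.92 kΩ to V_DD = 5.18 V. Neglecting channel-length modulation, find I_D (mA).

V_GS = V_G = 1.97 V, so V_ov = 1.97 − 1.41 = 0.56 V.
k_n = μ_nC_ox · (W/L) = 3.94 mA/V².
Assume saturation: I_D = ½ k_n V_ov² = 0.5 × 3.94 × 0.56² = 0.618 mA, giving V_DS = V_DD − I_D R_D = 5.18 − 0.618 × 5.92 = 1.52 V.
V_DS = 1.52 V ≥ V_ov = 0.56 V, confirming saturation.

I_D = 0.618 mA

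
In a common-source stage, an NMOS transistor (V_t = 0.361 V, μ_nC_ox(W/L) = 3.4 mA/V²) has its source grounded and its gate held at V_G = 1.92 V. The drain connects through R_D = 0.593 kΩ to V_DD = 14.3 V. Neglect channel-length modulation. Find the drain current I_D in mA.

I_D = 4.13 mA

V_GS = V_G = 1.92 V, so V_ov = 1.92 − 0.361 = 1.56 V.
Assume saturation: I_D = ½ k_n V_ov² = 0.5 × 3.4 × 1.56² = 4.13 mA, giving V_DS = V_DD − I_D R_D = 14.3 − 4.13 × 0.593 = 11.8 V.
V_DS = 11.8 V ≥ V_ov = 1.56 V, confirming saturation.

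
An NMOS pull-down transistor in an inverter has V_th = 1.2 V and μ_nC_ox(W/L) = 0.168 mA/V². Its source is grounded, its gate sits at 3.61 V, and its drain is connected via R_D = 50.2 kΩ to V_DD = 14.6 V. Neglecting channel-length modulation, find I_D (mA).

V_GS = V_G = 3.61 V, so V_ov = 3.61 − 1.2 = 2.41 V.
Assume saturation: I_D = ½ k_n V_ov² = 0.5 × 0.168 × 2.41² = 0.488 mA, giving V_DS = V_DD − I_D R_D = 14.6 − 0.488 × 50.2 = -9.89 V.
But -9.89 V < V_ov = 2.41 V, so the device is actually in triode.
In triode I_D = k_n[V_ov V_DS − ½ V_DS²] and I_D = (V_DD − V_DS)/R_D. Equating: 4.22 V_DS² − 21.32 V_DS + 14.6 = 0, giving V_DS = 0.816 V (the root below V_ov).
I_D = (14.6 − 0.816) / 50.2 = 0.275 mA.

I_D = 0.275 mA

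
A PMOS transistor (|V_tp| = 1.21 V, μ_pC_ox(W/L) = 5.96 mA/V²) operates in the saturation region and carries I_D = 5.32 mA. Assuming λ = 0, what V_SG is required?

In saturation I_D = ½ k_p (V_SG − |V_tp|)², so V_SG − |V_tp| = √(2 I_D / k_p) = √(2 × 5.32 / 5.96) = 1.34 V.
V_SG = 1.21 + 1.34 = 2.55 V.

V_SG = 2.55 V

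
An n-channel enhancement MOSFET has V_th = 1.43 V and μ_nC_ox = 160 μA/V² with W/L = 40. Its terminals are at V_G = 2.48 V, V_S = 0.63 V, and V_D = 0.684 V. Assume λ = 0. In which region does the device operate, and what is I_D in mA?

V_GS = V_G − V_S = 2.48 − 0.63 = 1.85 V; V_DS = V_D − V_S = 0.684 − 0.63 = 0.054 V.
k_n = μ_nC_ox · (W/L) = 6.4 mA/V².
V_ov = V_GS − V_th = 1.85 − 1.43 = 0.42 V.
Since V_DS = 0.054 V < V_ov = 0.42 V, the device is in the triode region.
I_D = k_n [V_ov · V_DS − ½ V_DS²] = 6.4 × [0.42 × 0.054 − 0.5 × 0.054²] = 0.136 mA.

Triode; I_D = 0.136 mA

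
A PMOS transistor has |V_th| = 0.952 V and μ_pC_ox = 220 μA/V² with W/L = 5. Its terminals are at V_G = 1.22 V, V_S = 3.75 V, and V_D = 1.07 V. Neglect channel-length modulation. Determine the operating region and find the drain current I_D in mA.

V_SG = V_S − V_G = 3.75 − 1.22 = 2.53 V; V_SD = V_S − V_D = 3.75 − 1.07 = 2.68 V.
k_p = μ_pC_ox · (W/L) = 1.1 mA/V².
V_ov = V_SG − |V_th| = 2.53 − 0.952 = 1.58 V.
Since V_SD = 2.68 V ≥ V_ov = 1.58 V, the device is in saturation.
I_D = ½ k_p V_ov² = 0.5 × 1.1 × 1.58² = 1.37 mA.

Saturation; I_D = 1.37 mA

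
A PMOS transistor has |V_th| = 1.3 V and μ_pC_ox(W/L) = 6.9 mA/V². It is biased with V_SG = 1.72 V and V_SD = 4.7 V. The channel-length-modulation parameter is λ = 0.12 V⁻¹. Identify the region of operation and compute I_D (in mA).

Saturation; I_D = 0.952 mA

V_ov = V_SG − |V_th| = 1.72 − 1.3 = 0.42 V.
Since V_SD = 4.7 V ≥ V_ov = 0.42 V, the device is in saturation.
I_D = ½ k_p V_ov² (1 + λ V_SD) = 0.5 × 6.9 × 0.42² × (1 + 0.12 × 4.7) = 0.952 mA.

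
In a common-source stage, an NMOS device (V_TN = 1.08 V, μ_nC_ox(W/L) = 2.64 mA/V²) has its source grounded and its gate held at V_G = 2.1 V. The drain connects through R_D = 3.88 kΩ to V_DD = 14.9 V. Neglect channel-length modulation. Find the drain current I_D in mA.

V_GS = V_G = 2.1 V, so V_ov = 2.1 − 1.08 = 1.02 V.
Assume saturation: I_D = ½ k_n V_ov² = 0.5 × 2.64 × 1.02² = 1.37 mA, giving V_DS = V_DD − I_D R_D = 14.9 − 1.37 × 3.88 = 9.57 V.
V_DS = 9.57 V ≥ V_ov = 1.02 V, confirming saturation.

I_D = 1.37 mA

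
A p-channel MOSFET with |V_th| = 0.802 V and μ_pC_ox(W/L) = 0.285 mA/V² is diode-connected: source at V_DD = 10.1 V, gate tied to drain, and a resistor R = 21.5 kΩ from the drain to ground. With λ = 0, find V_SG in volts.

V_SG = 2.39 V

With gate tied to drain, V_SG = V_SD ≥ V_SG − |V_th|, so the device is in saturation.
KCL at the drain: ½ k_p (V_SG − |V_th|)² = (V_DD − V_SG)/R.
Let x = V_SG − 0.802. Then 3.06 x² + x − 9.298 = 0, giving x = 1.59 V (positive root), so V_SG = 2.39 V.
I_D = (V_DD − V_SG)/R = (10.1 − 2.39) / 21.5 = 0.359 mA.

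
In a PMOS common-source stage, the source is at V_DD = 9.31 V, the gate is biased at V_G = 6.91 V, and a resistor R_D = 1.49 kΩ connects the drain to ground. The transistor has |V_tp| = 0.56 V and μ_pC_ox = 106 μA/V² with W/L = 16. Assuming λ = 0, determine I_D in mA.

I_D = 2.87 mA

V_SG = V_DD − V_G = 9.31 − 6.91 = 2.4 V, so V_ov = 2.4 − 0.56 = 1.84 V.
k_p = μ_pC_ox · (W/L) = 1.696 mA/V².
Assume saturation: I_D = ½ k_p V_ov² = 0.5 × 1.696 × 1.84² = 2.87 mA, giving V_SD = V_DD − I_D R_D = 9.31 − 2.87 × 1.49 = 5.03 V.
V_SD = 5.03 V ≥ V_ov = 1.84 V, confirming saturation.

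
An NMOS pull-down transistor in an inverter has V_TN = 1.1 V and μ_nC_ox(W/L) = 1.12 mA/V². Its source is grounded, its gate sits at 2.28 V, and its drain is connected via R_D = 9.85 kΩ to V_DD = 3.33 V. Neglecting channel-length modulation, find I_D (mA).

V_GS = V_G = 2.28 V, so V_ov = 2.28 − 1.1 = 1.18 V.
Assume saturation: I_D = ½ k_n V_ov² = 0.5 × 1.12 × 1.18² = 0.78 mA, giving V_DS = V_DD − I_D R_D = 3.33 − 0.78 × 9.85 = -4.35 V.
But -4.35 V < V_ov = 1.18 V, so the device is actually in triode.
In triode I_D = k_n[V_ov V_DS − ½ V_DS²] and I_D = (V_DD − V_DS)/R_D. Equating: 5.52 V_DS² − 14.02 V_DS + 3.33 = 0, giving V_DS = 0.265 V (the root below V_ov).
I_D = (3.33 − 0.265) / 9.85 = 0.311 mA.

I_D = 0.311 mA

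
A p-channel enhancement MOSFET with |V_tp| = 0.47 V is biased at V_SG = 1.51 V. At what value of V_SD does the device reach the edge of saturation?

V_SD,sat = 1.04 V

The boundary between triode and saturation is V_SD = V_SG − |V_tp| = V_ov.
V_ov = 1.51 − 0.47 = 1.04 V.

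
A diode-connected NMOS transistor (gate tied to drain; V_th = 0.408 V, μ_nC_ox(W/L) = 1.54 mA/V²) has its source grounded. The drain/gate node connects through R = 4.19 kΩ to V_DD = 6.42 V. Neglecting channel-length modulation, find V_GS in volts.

With gate tied to drain, V_GS = V_DS ≥ V_GS − V_th, so the device is in saturation.
KCL at the drain: ½ k_n (V_GS − V_th)² = (V_DD − V_GS)/R.
Let x = V_GS − 0.408. Then 3.23 x² + x − 6.012 = 0, giving x = 1.22 V (positive root), so V_GS = 1.63 V.
I_D = (V_DD − V_GS)/R = (6.42 − 1.63) / 4.19 = 1.14 mA.

V_GS = 1.63 V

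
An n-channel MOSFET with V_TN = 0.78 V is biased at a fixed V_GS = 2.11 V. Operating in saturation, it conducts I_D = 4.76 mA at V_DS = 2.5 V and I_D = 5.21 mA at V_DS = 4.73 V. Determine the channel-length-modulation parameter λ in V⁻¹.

With V_GS fixed, I_D ∝ (1 + λ V_DS) in saturation, so I_D2/I_D1 = (1 + λ V_DS2)/(1 + λ V_DS1).
5.21/4.76 = 1.095 = (1 + 4.73 λ)/(1 + 2.5 λ).
Solving: λ (I_D1 V_DS2 − I_D2 V_DS1) = I_D2 − I_D1, so λ = (5.21 − 4.76) / (4.76 × 4.73 − 5.21 × 2.5) = 0.45 / 9.49 = 0.0474 V⁻¹.

λ = 0.0474 V⁻¹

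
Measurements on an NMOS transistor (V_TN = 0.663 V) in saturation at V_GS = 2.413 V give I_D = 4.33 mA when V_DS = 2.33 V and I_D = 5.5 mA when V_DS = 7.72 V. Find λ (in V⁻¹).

λ = 0.0568 V⁻¹

With V_GS fixed, I_D ∝ (1 + λ V_DS) in saturation, so I_D2/I_D1 = (1 + λ V_DS2)/(1 + λ V_DS1).
5.5/4.33 = 1.27 = (1 + 7.72 λ)/(1 + 2.33 λ).
Solving: λ (I_D1 V_DS2 − I_D2 V_DS1) = I_D2 − I_D1, so λ = (5.5 − 4.33) / (4.33 × 7.72 − 5.5 × 2.33) = 1.17 / 20.6 = 0.0568 V⁻¹.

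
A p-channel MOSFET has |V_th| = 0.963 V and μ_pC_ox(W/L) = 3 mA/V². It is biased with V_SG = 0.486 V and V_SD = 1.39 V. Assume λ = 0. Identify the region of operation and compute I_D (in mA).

V_SG = 0.486 V < |V_th| = 0.963 V, so the transistor is in cutoff.

Cutoff; I_D = 0 mA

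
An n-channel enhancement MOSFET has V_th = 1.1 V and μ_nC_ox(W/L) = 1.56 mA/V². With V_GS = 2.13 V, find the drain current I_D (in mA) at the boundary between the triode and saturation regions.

I_D = 0.828 mA

At the boundary V_DS = V_ov = V_GS − V_th = 2.13 − 1.1 = 1.03 V.
I_D = ½ k_n V_ov² = 0.5 × 1.56 × 1.03² = 0.828 mA.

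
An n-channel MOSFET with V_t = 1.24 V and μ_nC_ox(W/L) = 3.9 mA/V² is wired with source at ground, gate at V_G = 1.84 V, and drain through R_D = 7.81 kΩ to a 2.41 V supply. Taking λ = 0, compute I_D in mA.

I_D = 0.291 mA

V_GS = V_G = 1.84 V, so V_ov = 1.84 − 1.24 = 0.6 V.
Assume saturation: I_D = ½ k_n V_ov² = 0.5 × 3.9 × 0.6² = 0.702 mA, giving V_DS = V_DD − I_D R_D = 2.41 − 0.702 × 7.81 = -3.07 V.
But -3.07 V < V_ov = 0.6 V, so the device is actually in triode.
In triode I_D = k_n[V_ov V_DS − ½ V_DS²] and I_D = (V_DD − V_DS)/R_D. Equating: 15.2 V_DS² − 19.28 V_DS + 2.41 = 0, giving V_DS = 0.141 V (the root below V_ov).
I_D = (2.41 − 0.141) / 7.81 = 0.291 mA.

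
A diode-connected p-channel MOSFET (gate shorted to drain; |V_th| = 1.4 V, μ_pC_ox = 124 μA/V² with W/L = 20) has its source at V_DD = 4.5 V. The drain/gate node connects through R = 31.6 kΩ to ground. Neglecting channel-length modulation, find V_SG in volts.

V_SG = 1.67 V

With gate tied to drain, V_SG = V_SD ≥ V_SG − |V_th|, so the device is in saturation.
k_p = μ_pC_ox · (W/L) = 2.48 mA/V².
KCL at the drain: ½ k_p (V_SG − |V_th|)² = (V_DD − V_SG)/R.
Let x = V_SG − 1.4. Then 39.2 x² + x − 3.1 = 0, giving x = 0.269 V (positive root), so V_SG = 1.67 V.
I_D = (V_DD − V_SG)/R = (4.5 − 1.67) / 31.6 = 0.0896 mA.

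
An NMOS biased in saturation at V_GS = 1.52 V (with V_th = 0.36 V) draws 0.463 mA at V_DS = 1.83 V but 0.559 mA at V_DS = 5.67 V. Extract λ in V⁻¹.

With V_GS fixed, I_D ∝ (1 + λ V_DS) in saturation, so I_D2/I_D1 = (1 + λ V_DS2)/(1 + λ V_DS1).
0.559/0.463 = 1.207 = (1 + 5.67 λ)/(1 + 1.83 λ).
Solving: λ (I_D1 V_DS2 − I_D2 V_DS1) = I_D2 − I_D1, so λ = (0.559 − 0.463) / (0.463 × 5.67 − 0.559 × 1.83) = 0.096 / 1.6 = 0.0599 V⁻¹.

λ = 0.0599 V⁻¹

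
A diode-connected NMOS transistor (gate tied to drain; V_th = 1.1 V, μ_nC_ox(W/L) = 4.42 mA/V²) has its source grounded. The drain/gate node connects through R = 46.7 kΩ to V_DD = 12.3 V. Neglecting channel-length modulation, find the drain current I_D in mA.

I_D = 0.233 mA

With gate tied to drain, V_GS = V_DS ≥ V_GS − V_th, so the device is in saturation.
KCL at the drain: ½ k_n (V_GS − V_th)² = (V_DD − V_GS)/R.
Let x = V_GS − 1.1. Then 103 x² + x − 11.2 = 0, giving x = 0.325 V (positive root), so V_GS = 1.42 V.
I_D = (V_DD − V_GS)/R = (12.3 − 1.42) / 46.7 = 0.233 mA.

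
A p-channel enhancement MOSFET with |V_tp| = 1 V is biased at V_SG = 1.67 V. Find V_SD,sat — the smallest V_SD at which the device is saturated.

V_SD,sat = 0.670 V

The boundary between triode and saturation is V_SD = V_SG − |V_tp| = V_ov.
V_ov = 1.67 − 1 = 0.67 V.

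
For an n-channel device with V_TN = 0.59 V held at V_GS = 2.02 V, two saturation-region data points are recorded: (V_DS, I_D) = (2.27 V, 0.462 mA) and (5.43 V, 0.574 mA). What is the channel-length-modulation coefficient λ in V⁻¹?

λ = 0.0929 V⁻¹

With V_GS fixed, I_D ∝ (1 + λ V_DS) in saturation, so I_D2/I_D1 = (1 + λ V_DS2)/(1 + λ V_DS1).
0.574/0.462 = 1.242 = (1 + 5.43 λ)/(1 + 2.27 λ).
Solving: λ (I_D1 V_DS2 − I_D2 V_DS1) = I_D2 − I_D1, so λ = (0.574 − 0.462) / (0.462 × 5.43 − 0.574 × 2.27) = 0.112 / 1.21 = 0.0929 V⁻¹.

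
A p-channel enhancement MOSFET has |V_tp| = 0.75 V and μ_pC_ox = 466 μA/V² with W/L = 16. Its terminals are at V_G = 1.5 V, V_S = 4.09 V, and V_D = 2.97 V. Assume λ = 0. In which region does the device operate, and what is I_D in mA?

Triode; I_D = 10.7 mA

V_SG = V_S − V_G = 4.09 − 1.5 = 2.59 V; V_SD = V_S − V_D = 4.09 − 2.97 = 1.12 V.
k_p = μ_pC_ox · (W/L) = 7.456 mA/V².
V_ov = V_SG − |V_tp| = 2.59 − 0.75 = 1.84 V.
Since V_SD = 1.12 V < V_ov = 1.84 V, the device is in the triode region.
I_D = k_p [V_ov · V_SD − ½ V_SD²] = 7.456 × [1.84 × 1.12 − 0.5 × 1.12²] = 10.7 mA.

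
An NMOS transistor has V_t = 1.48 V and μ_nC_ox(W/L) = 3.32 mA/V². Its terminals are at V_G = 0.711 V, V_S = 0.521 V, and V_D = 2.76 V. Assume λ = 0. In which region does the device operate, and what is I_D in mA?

V_GS = V_G − V_S = 0.711 − 0.521 = 0.19 V; V_DS = V_D − V_S = 2.76 − 0.521 = 2.24 V.
V_GS = 0.19 V < V_t = 1.48 V, so the transistor is in cutoff.

Cutoff; I_D = 0 mA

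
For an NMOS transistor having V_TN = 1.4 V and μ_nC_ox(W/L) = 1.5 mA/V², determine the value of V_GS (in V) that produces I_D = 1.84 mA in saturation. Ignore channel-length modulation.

V_GS = 2.97 V

In saturation I_D = ½ k_n (V_GS − V_TN)², so V_GS − V_TN = √(2 I_D / k_n) = √(2 × 1.84 / 1.5) = 1.57 V.
V_GS = 1.4 + 1.57 = 2.97 V.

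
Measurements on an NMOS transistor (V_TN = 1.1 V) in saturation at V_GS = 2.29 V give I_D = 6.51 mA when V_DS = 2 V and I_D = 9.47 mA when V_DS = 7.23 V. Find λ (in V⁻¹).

With V_GS fixed, I_D ∝ (1 + λ V_DS) in saturation, so I_D2/I_D1 = (1 + λ V_DS2)/(1 + λ V_DS1).
9.47/6.51 = 1.455 = (1 + 7.23 λ)/(1 + 2 λ).
Solving: λ (I_D1 V_DS2 − I_D2 V_DS1) = I_D2 − I_D1, so λ = (9.47 − 6.51) / (6.51 × 7.23 − 9.47 × 2) = 2.96 / 28.1 = 0.105 V⁻¹.

λ = 0.105 V⁻¹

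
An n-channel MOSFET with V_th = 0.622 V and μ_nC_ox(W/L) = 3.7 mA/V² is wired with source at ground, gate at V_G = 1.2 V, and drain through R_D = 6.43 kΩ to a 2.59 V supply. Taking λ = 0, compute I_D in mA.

I_D = 0.370 mA

V_GS = V_G = 1.2 V, so V_ov = 1.2 − 0.622 = 0.578 V.
Assume saturation: I_D = ½ k_n V_ov² = 0.5 × 3.7 × 0.578² = 0.618 mA, giving V_DS = V_DD − I_D R_D = 2.59 − 0.618 × 6.43 = -1.38 V.
But -1.38 V < V_ov = 0.578 V, so the device is actually in triode.
In triode I_D = k_n[V_ov V_DS − ½ V_DS²] and I_D = (V_DD − V_DS)/R_D. Equating: 11.9 V_DS² − 14.75 V_DS + 2.59 = 0, giving V_DS = 0.212 V (the root below V_ov).
I_D = (2.59 − 0.212) / 6.43 = 0.37 mA.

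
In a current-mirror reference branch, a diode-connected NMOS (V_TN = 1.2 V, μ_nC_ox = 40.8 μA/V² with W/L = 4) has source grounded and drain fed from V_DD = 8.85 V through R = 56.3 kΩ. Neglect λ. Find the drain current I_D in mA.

With gate tied to drain, V_GS = V_DS ≥ V_GS − V_TN, so the device is in saturation.
k_n = μ_nC_ox · (W/L) = 0.1632 mA/V².
KCL at the drain: ½ k_n (V_GS − V_TN)² = (V_DD − V_GS)/R.
Let x = V_GS − 1.2. Then 4.59 x² + x − 7.65 = 0, giving x = 1.19 V (positive root), so V_GS = 2.39 V.
I_D = (V_DD − V_GS)/R = (8.85 − 2.39) / 56.3 = 0.115 mA.

I_D = 0.115 mA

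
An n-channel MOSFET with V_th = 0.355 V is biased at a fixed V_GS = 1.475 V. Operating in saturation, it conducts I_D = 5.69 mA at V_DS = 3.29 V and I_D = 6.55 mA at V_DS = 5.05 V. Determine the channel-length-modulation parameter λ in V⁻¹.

With V_GS fixed, I_D ∝ (1 + λ V_DS) in saturation, so I_D2/I_D1 = (1 + λ V_DS2)/(1 + λ V_DS1).
6.55/5.69 = 1.151 = (1 + 5.05 λ)/(1 + 3.29 λ).
Solving: λ (I_D1 V_DS2 − I_D2 V_DS1) = I_D2 − I_D1, so λ = (6.55 − 5.69) / (5.69 × 5.05 − 6.55 × 3.29) = 0.86 / 7.19 = 0.12 V⁻¹.

λ = 0.120 V⁻¹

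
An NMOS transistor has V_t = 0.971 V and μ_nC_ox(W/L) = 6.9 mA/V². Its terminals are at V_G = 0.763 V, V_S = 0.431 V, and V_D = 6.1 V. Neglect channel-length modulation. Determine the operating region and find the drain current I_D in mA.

V_GS = V_G − V_S = 0.763 − 0.431 = 0.332 V; V_DS = V_D − V_S = 6.1 − 0.431 = 5.67 V.
V_GS = 0.332 V < V_t = 0.971 V, so the transistor is in cutoff.

Cutoff; I_D = 0 mA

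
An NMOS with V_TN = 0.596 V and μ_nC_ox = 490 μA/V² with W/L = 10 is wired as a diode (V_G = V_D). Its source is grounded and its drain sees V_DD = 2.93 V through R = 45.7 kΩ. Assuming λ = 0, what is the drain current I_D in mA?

I_D = 0.0480 mA

With gate tied to drain, V_GS = V_DS ≥ V_GS − V_TN, so the device is in saturation.
k_n = μ_nC_ox · (W/L) = 4.9 mA/V².
KCL at the drain: ½ k_n (V_GS − V_TN)² = (V_DD − V_GS)/R.
Let x = V_GS − 0.596. Then 112 x² + x − 2.334 = 0, giving x = 0.14 V (positive root), so V_GS = 0.736 V.
I_D = (V_DD − V_GS)/R = (2.93 − 0.736) / 45.7 = 0.048 mA.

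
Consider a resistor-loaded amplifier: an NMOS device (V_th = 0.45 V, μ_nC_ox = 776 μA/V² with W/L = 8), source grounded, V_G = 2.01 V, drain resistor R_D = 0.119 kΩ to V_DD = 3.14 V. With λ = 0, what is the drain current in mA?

I_D = 7.55 mA

V_GS = V_G = 2.01 V, so V_ov = 2.01 − 0.45 = 1.56 V.
k_n = μ_nC_ox · (W/L) = 6.208 mA/V².
Assume saturation: I_D = ½ k_n V_ov² = 0.5 × 6.208 × 1.56² = 7.55 mA, giving V_DS = V_DD − I_D R_D = 3.14 − 7.55 × 0.119 = 2.24 V.
V_DS = 2.24 V ≥ V_ov = 1.56 V, confirming saturation.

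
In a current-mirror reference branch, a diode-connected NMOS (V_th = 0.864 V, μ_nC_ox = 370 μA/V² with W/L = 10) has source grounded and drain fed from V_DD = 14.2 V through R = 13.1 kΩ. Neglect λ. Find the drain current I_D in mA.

With gate tied to drain, V_GS = V_DS ≥ V_GS − V_th, so the device is in saturation.
k_n = μ_nC_ox · (W/L) = 3.7 mA/V².
KCL at the drain: ½ k_n (V_GS − V_th)² = (V_DD − V_GS)/R.
Let x = V_GS − 0.864. Then 24.2 x² + x − 13.34 = 0, giving x = 0.721 V (positive root), so V_GS = 1.59 V.
I_D = (V_DD − V_GS)/R = (14.2 − 1.59) / 13.1 = 0.963 mA.

I_D = 0.963 mA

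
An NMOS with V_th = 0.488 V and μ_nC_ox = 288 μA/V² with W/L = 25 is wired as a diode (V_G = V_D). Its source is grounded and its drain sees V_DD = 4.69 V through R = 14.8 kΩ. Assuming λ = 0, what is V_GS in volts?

V_GS = 0.760 V

With gate tied to drain, V_GS = V_DS ≥ V_GS − V_th, so the device is in saturation.
k_n = μ_nC_ox · (W/L) = 7.2 mA/V².
KCL at the drain: ½ k_n (V_GS − V_th)² = (V_DD − V_GS)/R.
Let x = V_GS − 0.488. Then 53.3 x² + x − 4.202 = 0, giving x = 0.272 V (positive root), so V_GS = 0.76 V.
I_D = (V_DD − V_GS)/R = (4.69 − 0.76) / 14.8 = 0.266 mA.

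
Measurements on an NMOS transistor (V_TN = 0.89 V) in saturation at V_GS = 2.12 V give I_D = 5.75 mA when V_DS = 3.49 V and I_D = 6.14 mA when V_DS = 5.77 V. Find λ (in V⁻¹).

λ = 0.0332 V⁻¹

With V_GS fixed, I_D ∝ (1 + λ V_DS) in saturation, so I_D2/I_D1 = (1 + λ V_DS2)/(1 + λ V_DS1).
6.14/5.75 = 1.068 = (1 + 5.77 λ)/(1 + 3.49 λ).
Solving: λ (I_D1 V_DS2 − I_D2 V_DS1) = I_D2 − I_D1, so λ = (6.14 − 5.75) / (5.75 × 5.77 − 6.14 × 3.49) = 0.39 / 11.7 = 0.0332 V⁻¹.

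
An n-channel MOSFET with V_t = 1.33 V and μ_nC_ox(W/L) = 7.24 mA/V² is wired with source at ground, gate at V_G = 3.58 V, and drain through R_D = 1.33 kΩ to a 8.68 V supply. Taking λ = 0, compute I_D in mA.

I_D = 6.21 mA

V_GS = V_G = 3.58 V, so V_ov = 3.58 − 1.33 = 2.25 V.
Assume saturation: I_D = ½ k_n V_ov² = 0.5 × 7.24 × 2.25² = 18.3 mA, giving V_DS = V_DD − I_D R_D = 8.68 − 18.3 × 1.33 = -15.7 V.
But -15.7 V < V_ov = 2.25 V, so the device is actually in triode.
In triode I_D = k_n[V_ov V_DS − ½ V_DS²] and I_D = (V_DD − V_DS)/R_D. Equating: 4.81 V_DS² − 22.67 V_DS + 8.68 = 0, giving V_DS = 0.421 V (the root below V_ov).
I_D = (8.68 − 0.421) / 1.33 = 6.21 mA.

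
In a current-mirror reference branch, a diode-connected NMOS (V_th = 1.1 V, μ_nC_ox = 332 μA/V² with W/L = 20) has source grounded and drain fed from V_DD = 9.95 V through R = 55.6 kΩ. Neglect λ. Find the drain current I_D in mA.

With gate tied to drain, V_GS = V_DS ≥ V_GS − V_th, so the device is in saturation.
k_n = μ_nC_ox · (W/L) = 6.64 mA/V².
KCL at the drain: ½ k_n (V_GS − V_th)² = (V_DD − V_GS)/R.
Let x = V_GS − 1.1. Then 185 x² + x − 8.85 = 0, giving x = 0.216 V (positive root), so V_GS = 1.32 V.
I_D = (V_DD − V_GS)/R = (9.95 − 1.32) / 55.6 = 0.155 mA.

I_D = 0.155 mA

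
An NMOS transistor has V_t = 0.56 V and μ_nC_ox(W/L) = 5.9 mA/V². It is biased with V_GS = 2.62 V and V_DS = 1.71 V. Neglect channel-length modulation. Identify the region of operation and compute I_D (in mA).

Triode; I_D = 12.2 mA

V_ov = V_GS − V_t = 2.62 − 0.56 = 2.06 V.
Since V_DS = 1.71 V < V_ov = 2.06 V, the device is in the triode region.
I_D = k_n [V_ov · V_DS − ½ V_DS²] = 5.9 × [2.06 × 1.71 − 0.5 × 1.71²] = 12.2 mA.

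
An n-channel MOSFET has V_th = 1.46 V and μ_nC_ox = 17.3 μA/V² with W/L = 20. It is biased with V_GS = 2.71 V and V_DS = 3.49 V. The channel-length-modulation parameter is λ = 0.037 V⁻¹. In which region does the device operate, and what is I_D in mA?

Saturation; I_D = 0.305 mA

k_n = μ_nC_ox · (W/L) = 0.346 mA/V².
V_ov = V_GS − V_th = 2.71 − 1.46 = 1.25 V.
Since V_DS = 3.49 V ≥ V_ov = 1.25 V, the device is in saturation.
I_D = ½ k_n V_ov² (1 + λ V_DS) = 0.5 × 0.346 × 1.25² × (1 + 0.037 × 3.49) = 0.305 mA.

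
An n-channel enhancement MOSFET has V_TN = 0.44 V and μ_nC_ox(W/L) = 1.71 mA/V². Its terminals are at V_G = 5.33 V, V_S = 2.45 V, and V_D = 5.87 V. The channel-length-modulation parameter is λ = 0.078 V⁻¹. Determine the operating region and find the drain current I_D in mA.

Saturation; I_D = 6.45 mA

V_GS = V_G − V_S = 5.33 − 2.45 = 2.88 V; V_DS = V_D − V_S = 5.87 − 2.45 = 3.42 V.
V_ov = V_GS − V_TN = 2.88 − 0.44 = 2.44 V.
Since V_DS = 3.42 V ≥ V_ov = 2.44 V, the device is in saturation.
I_D = ½ k_n V_ov² (1 + λ V_DS) = 0.5 × 1.71 × 2.44² × (1 + 0.078 × 3.42) = 6.45 mA.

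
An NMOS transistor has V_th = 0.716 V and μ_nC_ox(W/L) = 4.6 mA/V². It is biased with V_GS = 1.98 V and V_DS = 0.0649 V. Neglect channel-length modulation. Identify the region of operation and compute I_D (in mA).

Triode; I_D = 0.368 mA

V_ov = V_GS − V_th = 1.98 − 0.716 = 1.26 V.
Since V_DS = 0.0649 V < V_ov = 1.26 V, the device is in the triode region.
I_D = k_n [V_ov · V_DS − ½ V_DS²] = 4.6 × [1.26 × 0.0649 − 0.5 × 0.0649²] = 0.368 mA.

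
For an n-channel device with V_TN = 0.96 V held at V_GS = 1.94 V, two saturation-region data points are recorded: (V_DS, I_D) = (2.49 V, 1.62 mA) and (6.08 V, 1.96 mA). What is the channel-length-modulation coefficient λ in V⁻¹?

With V_GS fixed, I_D ∝ (1 + λ V_DS) in saturation, so I_D2/I_D1 = (1 + λ V_DS2)/(1 + λ V_DS1).
1.96/1.62 = 1.21 = (1 + 6.08 λ)/(1 + 2.49 λ).
Solving: λ (I_D1 V_DS2 − I_D2 V_DS1) = I_D2 − I_D1, so λ = (1.96 − 1.62) / (1.62 × 6.08 − 1.96 × 2.49) = 0.34 / 4.97 = 0.0684 V⁻¹.

λ = 0.0684 V⁻¹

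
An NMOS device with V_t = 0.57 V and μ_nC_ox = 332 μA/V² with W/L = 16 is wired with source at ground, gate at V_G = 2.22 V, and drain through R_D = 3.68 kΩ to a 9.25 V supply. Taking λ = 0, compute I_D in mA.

I_D = 2.43 mA

V_GS = V_G = 2.22 V, so V_ov = 2.22 − 0.57 = 1.65 V.
k_n = μ_nC_ox · (W/L) = 5.312 mA/V².
Assume saturation: I_D = ½ k_n V_ov² = 0.5 × 5.312 × 1.65² = 7.23 mA, giving V_DS = V_DD − I_D R_D = 9.25 − 7.23 × 3.68 = -17.4 V.
But -17.4 V < V_ov = 1.65 V, so the device is actually in triode.
In triode I_D = k_n[V_ov V_DS − ½ V_DS²] and I_D = (V_DD − V_DS)/R_D. Equating: 9.77 V_DS² − 33.25 V_DS + 9.25 = 0, giving V_DS = 0.306 V (the root below V_ov).
I_D = (9.25 − 0.306) / 3.68 = 2.43 mA.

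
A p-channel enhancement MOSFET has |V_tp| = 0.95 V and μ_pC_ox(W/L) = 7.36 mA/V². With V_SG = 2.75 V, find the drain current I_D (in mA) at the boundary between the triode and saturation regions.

I_D = 11.9 mA

At the boundary V_SD = V_ov = V_SG − |V_tp| = 2.75 − 0.95 = 1.8 V.
I_D = ½ k_p V_ov² = 0.5 × 7.36 × 1.8² = 11.9 mA.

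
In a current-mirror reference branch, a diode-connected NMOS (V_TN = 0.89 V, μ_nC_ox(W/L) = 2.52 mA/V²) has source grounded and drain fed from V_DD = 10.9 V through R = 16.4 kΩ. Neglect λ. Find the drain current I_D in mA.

I_D = 0.569 mA

With gate tied to drain, V_GS = V_DS ≥ V_GS − V_TN, so the device is in saturation.
KCL at the drain: ½ k_n (V_GS − V_TN)² = (V_DD − V_GS)/R.
Let x = V_GS − 0.89. Then 20.7 x² + x − 10.01 = 0, giving x = 0.672 V (positive root), so V_GS = 1.56 V.
I_D = (V_DD − V_GS)/R = (10.9 − 1.56) / 16.4 = 0.569 mA.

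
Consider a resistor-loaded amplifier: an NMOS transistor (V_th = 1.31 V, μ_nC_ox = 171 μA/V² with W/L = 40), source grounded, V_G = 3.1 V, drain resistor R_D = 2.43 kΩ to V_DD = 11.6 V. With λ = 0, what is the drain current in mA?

I_D = 4.60 mA

V_GS = V_G = 3.1 V, so V_ov = 3.1 − 1.31 = 1.79 V.
k_n = μ_nC_ox · (W/L) = 6.84 mA/V².
Assume saturation: I_D = ½ k_n V_ov² = 0.5 × 6.84 × 1.79² = 11 mA, giving V_DS = V_DD − I_D R_D = 11.6 − 11 × 2.43 = -15 V.
But -15 V < V_ov = 1.79 V, so the device is actually in triode.
In triode I_D = k_n[V_ov V_DS − ½ V_DS²] and I_D = (V_DD − V_DS)/R_D. Equating: 8.31 V_DS² − 30.75 V_DS + 11.6 = 0, giving V_DS = 0.426 V (the root below V_ov).
I_D = (11.6 − 0.426) / 2.43 = 4.6 mA.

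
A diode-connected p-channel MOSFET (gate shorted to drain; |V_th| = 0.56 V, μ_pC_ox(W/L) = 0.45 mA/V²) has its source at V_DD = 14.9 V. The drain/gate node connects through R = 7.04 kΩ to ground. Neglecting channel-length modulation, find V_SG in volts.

V_SG = 3.27 V

With gate tied to drain, V_SG = V_SD ≥ V_SG − |V_th|, so the device is in saturation.
KCL at the drain: ½ k_p (V_SG − |V_th|)² = (V_DD − V_SG)/R.
Let x = V_SG − 0.56. Then 1.58 x² + x − 14.34 = 0, giving x = 2.71 V (positive root), so V_SG = 3.27 V.
I_D = (V_DD − V_SG)/R = (14.9 − 3.27) / 7.04 = 1.65 mA.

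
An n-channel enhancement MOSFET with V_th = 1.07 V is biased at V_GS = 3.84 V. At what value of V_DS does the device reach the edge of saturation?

V_DS,sat = 2.77 V

The boundary between triode and saturation is V_DS = V_GS − V_th = V_ov.
V_ov = 3.84 − 1.07 = 2.77 V.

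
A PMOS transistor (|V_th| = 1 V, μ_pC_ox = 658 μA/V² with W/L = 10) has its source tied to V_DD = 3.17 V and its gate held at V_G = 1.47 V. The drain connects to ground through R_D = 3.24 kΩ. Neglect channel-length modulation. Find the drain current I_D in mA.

V_SG = V_DD − V_G = 3.17 − 1.47 = 1.7 V, so V_ov = 1.7 − 1 = 0.7 V.
k_p = μ_pC_ox · (W/L) = 6.58 mA/V².
Assume saturation: I_D = ½ k_p V_ov² = 0.5 × 6.58 × 0.7² = 1.61 mA, giving V_SD = V_DD − I_D R_D = 3.17 − 1.61 × 3.24 = -2.05 V.
But -2.05 V < V_ov = 0.7 V, so the device is actually in triode.
In triode I_D = k_p[V_ov V_SD − ½ V_SD²] and I_D = (V_DD − V_SD)/R_D. Equating: 10.7 V_SD² − 15.92 V_SD + 3.17 = 0, giving V_SD = 0.237 V (the root below V_ov).
I_D = (3.17 − 0.237) / 3.24 = 0.905 mA.

I_D = 0.905 mA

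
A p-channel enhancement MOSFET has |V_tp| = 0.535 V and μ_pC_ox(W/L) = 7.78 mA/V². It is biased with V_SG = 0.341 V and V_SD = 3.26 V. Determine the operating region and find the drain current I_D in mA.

Cutoff; I_D = 0 mA

V_SG = 0.341 V < |V_tp| = 0.535 V, so the transistor is in cutoff.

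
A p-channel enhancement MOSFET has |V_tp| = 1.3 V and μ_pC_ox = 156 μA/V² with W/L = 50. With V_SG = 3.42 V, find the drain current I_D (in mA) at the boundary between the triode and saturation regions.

At the boundary V_SD = V_ov = V_SG − |V_tp| = 3.42 − 1.3 = 2.12 V.
k_p = μ_pC_ox · (W/L) = 7.8 mA/V².
I_D = ½ k_p V_ov² = 0.5 × 7.8 × 2.12² = 17.5 mA.

I_D = 17.5 mA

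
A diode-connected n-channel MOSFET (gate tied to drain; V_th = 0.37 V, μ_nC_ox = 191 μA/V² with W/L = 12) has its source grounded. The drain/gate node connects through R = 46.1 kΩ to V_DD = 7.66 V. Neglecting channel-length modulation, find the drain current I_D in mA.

I_D = 0.150 mA

With gate tied to drain, V_GS = V_DS ≥ V_GS − V_th, so the device is in saturation.
k_n = μ_nC_ox · (W/L) = 2.292 mA/V².
KCL at the drain: ½ k_n (V_GS − V_th)² = (V_DD − V_GS)/R.
Let x = V_GS − 0.37. Then 52.8 x² + x − 7.29 = 0, giving x = 0.362 V (positive root), so V_GS = 0.732 V.
I_D = (V_DD − V_GS)/R = (7.66 − 0.732) / 46.1 = 0.15 mA.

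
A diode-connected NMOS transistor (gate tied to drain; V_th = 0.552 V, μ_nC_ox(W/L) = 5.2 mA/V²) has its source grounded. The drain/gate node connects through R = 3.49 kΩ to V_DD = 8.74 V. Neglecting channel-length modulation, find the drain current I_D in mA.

I_D = 2.09 mA

With gate tied to drain, V_GS = V_DS ≥ V_GS − V_th, so the device is in saturation.
KCL at the drain: ½ k_n (V_GS − V_th)² = (V_DD − V_GS)/R.
Let x = V_GS − 0.552. Then 9.07 x² + x − 8.188 = 0, giving x = 0.896 V (positive root), so V_GS = 1.45 V.
I_D = (V_DD − V_GS)/R = (8.74 − 1.45) / 3.49 = 2.09 mA.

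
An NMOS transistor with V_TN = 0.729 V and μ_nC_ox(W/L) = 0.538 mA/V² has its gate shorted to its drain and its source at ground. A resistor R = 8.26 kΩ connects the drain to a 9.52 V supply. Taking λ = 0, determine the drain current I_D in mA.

With gate tied to drain, V_GS = V_DS ≥ V_GS − V_TN, so the device is in saturation.
KCL at the drain: ½ k_n (V_GS − V_TN)² = (V_DD − V_GS)/R.
Let x = V_GS − 0.729. Then 2.22 x² + x − 8.791 = 0, giving x = 1.78 V (positive root), so V_GS = 2.51 V.
I_D = (V_DD − V_GS)/R = (9.52 − 2.51) / 8.26 = 0.849 mA.

I_D = 0.849 mA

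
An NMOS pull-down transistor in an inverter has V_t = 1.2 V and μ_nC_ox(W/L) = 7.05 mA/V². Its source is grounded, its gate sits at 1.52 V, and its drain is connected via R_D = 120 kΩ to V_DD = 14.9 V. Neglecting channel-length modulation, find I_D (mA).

V_GS = V_G = 1.52 V, so V_ov = 1.52 − 1.2 = 0.32 V.
Assume saturation: I_D = ½ k_n V_ov² = 0.5 × 7.05 × 0.32² = 0.361 mA, giving V_DS = V_DD − I_D R_D = 14.9 − 0.361 × 120 = -28.4 V.
But -28.4 V < V_ov = 0.32 V, so the device is actually in triode.
In triode I_D = k_n[V_ov V_DS − ½ V_DS²] and I_D = (V_DD − V_DS)/R_D. Equating: 423 V_DS² − 271.7 V_DS + 14.9 = 0, giving V_DS = 0.0605 V (the root below V_ov).
I_D = (14.9 − 0.0605) / 120 = 0.124 mA.

I_D = 0.124 mA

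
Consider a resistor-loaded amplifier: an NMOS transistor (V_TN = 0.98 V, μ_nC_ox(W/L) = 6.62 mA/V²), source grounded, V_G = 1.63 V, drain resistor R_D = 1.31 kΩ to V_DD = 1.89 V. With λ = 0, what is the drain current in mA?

I_D = 1.15 mA

V_GS = V_G = 1.63 V, so V_ov = 1.63 − 0.98 = 0.65 V.
Assume saturation: I_D = ½ k_n V_ov² = 0.5 × 6.62 × 0.65² = 1.4 mA, giving V_DS = V_DD − I_D R_D = 1.89 − 1.4 × 1.31 = 0.058 V.
But 0.058 V < V_ov = 0.65 V, so the device is actually in triode.
In triode I_D = k_n[V_ov V_DS − ½ V_DS²] and I_D = (V_DD − V_DS)/R_D. Equating: 4.34 V_DS² − 6.637 V_DS + 1.89 = 0, giving V_DS = 0.378 V (the root below V_ov).
I_D = (1.89 − 0.378) / 1.31 = 1.15 mA.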